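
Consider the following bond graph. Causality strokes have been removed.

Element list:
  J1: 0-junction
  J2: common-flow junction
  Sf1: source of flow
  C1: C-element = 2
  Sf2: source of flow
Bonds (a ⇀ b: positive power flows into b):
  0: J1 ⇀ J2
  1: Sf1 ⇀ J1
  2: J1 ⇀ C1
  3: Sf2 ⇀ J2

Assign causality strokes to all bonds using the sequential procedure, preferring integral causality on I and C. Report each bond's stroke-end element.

β1 →Sf1  (source Sf1 imposes f)
β3 →Sf2  (Sf2: flow source, stroke at near end)
β0 →J2  (J2: bond 3 brought flow, rest push out)
β2 →J1  (only one effort-in slot at J1)

β0 |J2
β1 |Sf1
β2 |J1
β3 |Sf2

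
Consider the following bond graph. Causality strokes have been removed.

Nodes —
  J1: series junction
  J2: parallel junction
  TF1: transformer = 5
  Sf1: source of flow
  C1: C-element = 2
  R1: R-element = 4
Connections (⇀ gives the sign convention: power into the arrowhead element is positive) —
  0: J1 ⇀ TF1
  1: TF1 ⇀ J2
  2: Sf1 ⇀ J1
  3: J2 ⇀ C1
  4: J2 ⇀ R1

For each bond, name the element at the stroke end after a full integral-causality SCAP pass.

β0 |J1
β1 |TF1
β2 |Sf1
β3 |J2
β4 |R1

β2 stroke at Sf1  (Sf1 fixes flow; stroke at Sf1)
β0 stroke at J1  (J1 flow already set via bond 2)
β1 stroke at TF1  (through TF1, causality passes straight; one stroke at TF1)
β3 stroke at J2  (C1 outputs effort q/C1)
β4 stroke at R1  (J2 effort already set via bond 3)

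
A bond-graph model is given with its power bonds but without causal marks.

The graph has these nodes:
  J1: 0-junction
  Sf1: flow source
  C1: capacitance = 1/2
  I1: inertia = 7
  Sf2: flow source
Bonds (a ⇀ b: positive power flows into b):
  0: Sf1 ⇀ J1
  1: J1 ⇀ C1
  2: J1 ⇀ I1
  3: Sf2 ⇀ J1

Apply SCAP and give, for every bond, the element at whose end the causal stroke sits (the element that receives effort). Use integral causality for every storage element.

β0 stroke at Sf1  (Sf1: flow source, stroke at near end)
β3 stroke at Sf2  (Sf2: flow source, stroke at near end)
β1 stroke at J1  (C1 integral (e out))
β2 stroke at I1  (common-e at J1 fixed by 1)

β0 →Sf1
β1 →J1
β2 →I1
β3 →Sf2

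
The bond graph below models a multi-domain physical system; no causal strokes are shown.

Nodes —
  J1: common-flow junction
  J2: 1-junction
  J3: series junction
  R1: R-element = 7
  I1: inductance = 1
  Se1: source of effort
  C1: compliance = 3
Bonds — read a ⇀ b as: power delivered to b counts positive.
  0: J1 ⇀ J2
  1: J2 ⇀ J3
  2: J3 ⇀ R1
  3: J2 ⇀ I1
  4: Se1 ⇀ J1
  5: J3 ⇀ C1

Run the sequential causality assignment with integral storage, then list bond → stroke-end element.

bond 0 |J2
bond 1 |J2
bond 2 |J3
bond 3 |I1
bond 4 |J1
bond 5 |J3

#4 stroke→J1  (Se1 fixes effort; stroke away)
#0 stroke→J2  (closing 1-jn rule on J1)
#3 stroke→I1  (I1: I, integral causality)
#1 stroke→J2  (J2: bond 3 brought flow, rest push out)
#2 stroke→J3  (J3: bond 1 brought flow, rest push out)
#5 stroke→J3  (J3 flow already set via bond 1)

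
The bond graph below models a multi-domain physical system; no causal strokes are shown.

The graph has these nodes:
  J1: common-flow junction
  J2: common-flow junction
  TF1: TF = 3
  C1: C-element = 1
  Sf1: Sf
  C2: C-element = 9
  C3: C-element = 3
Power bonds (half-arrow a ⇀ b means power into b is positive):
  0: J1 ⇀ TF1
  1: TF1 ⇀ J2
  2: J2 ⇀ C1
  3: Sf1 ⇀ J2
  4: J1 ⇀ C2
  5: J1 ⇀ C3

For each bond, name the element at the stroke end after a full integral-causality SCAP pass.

bond 3 stroke at Sf1  (Sf1: flow source, stroke at near end)
bond 1 stroke at J2  (J2: bond 3 brought flow, rest push out)
bond 2 stroke at J2  (1-jn J2 has f-setter on 3)
bond 0 stroke at TF1  (through TF1, causality passes straight; one stroke at TF1)
bond 4 stroke at J1  (common-f at J1 fixed by 0)
bond 5 stroke at J1  (J1 flow already set via bond 0)

bond 0 |TF1
bond 1 |J2
bond 2 |J2
bond 3 |Sf1
bond 4 |J1
bond 5 |J1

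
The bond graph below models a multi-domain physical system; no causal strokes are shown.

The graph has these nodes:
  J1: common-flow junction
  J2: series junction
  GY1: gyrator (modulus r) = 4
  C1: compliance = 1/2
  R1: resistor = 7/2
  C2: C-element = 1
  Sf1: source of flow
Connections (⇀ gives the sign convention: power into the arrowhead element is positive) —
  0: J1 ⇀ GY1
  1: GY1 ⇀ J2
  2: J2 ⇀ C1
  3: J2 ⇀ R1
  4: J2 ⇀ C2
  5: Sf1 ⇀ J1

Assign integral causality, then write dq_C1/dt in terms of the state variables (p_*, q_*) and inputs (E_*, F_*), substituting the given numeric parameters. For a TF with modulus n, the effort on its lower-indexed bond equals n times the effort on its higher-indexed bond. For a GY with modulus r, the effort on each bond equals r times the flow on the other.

dq_C1/dt = 8*F_Sf1/7 - 4*q_C1/7 - 2*q_C2/7

b5 |Sf1  (Sf1 (Sf) sets flow on bond)
b0 |J1  (common-f at J1 fixed by 5)
b1 |J2  (GY1: gyrator matches bond 0)
b2 |J2  (C1 outputs effort q/C1)
b4 |J2  (C2 integral (e out))
b3 |R1  (J2 needs exactly one f-in)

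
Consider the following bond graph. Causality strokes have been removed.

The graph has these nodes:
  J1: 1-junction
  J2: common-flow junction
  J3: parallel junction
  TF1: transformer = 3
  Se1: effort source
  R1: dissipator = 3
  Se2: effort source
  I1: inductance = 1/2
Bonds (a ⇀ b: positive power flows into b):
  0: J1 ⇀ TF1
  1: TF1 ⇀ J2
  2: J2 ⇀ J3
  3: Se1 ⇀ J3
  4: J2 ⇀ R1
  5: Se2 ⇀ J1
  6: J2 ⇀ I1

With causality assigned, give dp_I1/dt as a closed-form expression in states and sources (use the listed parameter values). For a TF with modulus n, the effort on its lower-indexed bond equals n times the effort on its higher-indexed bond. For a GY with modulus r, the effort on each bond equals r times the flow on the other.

dp_I1/dt = -E_Se1 + E_Se2/3 - 6*p_I1

#3 stroke at J3  (Se1 (Se) sets effort on bond)
#5 stroke at J1  (Se2: effort source, stroke at far end)
#0 stroke at TF1  (J1 needs exactly one f-in)
#2 stroke at J2  (0-jn J3 has e-setter on 3)
#1 stroke at J2  (TF TF1: opposite of bond 0)
#6 stroke at I1  (prefer integral on I1)
#4 stroke at J2  (J2 flow already set via bond 6)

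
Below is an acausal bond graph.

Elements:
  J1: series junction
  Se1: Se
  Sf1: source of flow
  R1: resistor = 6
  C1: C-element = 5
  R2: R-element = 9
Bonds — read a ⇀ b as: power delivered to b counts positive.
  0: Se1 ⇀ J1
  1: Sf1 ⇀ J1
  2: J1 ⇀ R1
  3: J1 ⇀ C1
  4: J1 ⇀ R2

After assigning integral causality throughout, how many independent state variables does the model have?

1  (C1 all integral)

bond 0 stroke→J1  (Se1: effort source, stroke at far end)
bond 1 stroke→Sf1  (Sf1 (Sf) sets flow on bond)
bond 2 stroke→J1  (1-jn J1 has f-setter on 1)
bond 3 stroke→J1  (common-f at J1 fixed by 1)
bond 4 stroke→J1  (J1: bond 1 brought flow, rest push out)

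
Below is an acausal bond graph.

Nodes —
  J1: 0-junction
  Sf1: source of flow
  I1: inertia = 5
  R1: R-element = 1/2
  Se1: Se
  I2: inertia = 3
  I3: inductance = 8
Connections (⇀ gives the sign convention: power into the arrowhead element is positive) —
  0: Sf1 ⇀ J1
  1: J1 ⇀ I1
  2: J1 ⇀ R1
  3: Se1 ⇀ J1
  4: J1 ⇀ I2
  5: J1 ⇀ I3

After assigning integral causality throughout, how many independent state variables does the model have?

#0 →Sf1  (Sf1 (Sf) sets flow on bond)
#3 →J1  (Se1: effort source, stroke at far end)
#1 →I1  (common-e at J1 fixed by 3)
#2 →R1  (0-jn J1 has e-setter on 3)
#4 →I2  (J1 effort already set via bond 3)
#5 →I3  (common-e at J1 fixed by 3)

3  (I1, I2, I3 all integral)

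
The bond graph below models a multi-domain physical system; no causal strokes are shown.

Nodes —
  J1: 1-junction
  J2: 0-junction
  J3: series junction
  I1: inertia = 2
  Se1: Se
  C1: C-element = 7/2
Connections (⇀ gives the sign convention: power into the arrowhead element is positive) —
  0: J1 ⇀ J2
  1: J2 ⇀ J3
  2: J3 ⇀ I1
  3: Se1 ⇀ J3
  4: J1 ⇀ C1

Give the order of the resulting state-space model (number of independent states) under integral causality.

2  (C1, I1 all integral)

#3 |J3  (Se1: effort source, stroke at far end)
#2 |I1  (prefer integral on I1)
#1 |J3  (J3: bond 2 brought flow, rest push out)
#0 |J2  (J2 needs exactly one e-in)
#4 |J1  (common-f at J1 fixed by 0)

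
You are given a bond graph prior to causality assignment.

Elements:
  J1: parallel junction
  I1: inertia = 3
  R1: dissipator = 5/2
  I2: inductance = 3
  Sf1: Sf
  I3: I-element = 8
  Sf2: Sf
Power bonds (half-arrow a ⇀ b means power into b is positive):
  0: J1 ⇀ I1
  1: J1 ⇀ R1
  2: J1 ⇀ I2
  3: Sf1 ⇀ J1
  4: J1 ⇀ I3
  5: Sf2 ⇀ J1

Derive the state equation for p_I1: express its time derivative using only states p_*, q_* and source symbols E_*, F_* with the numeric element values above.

bond 3 stroke at Sf1  (Sf1 (Sf) sets flow on bond)
bond 5 stroke at Sf2  (Sf2 fixes flow; stroke at Sf2)
bond 0 stroke at I1  (I1 outputs flow p/I1)
bond 2 stroke at I2  (I2 outputs flow p/I2)
bond 4 stroke at I3  (I3 integral (f out))
bond 1 stroke at J1  (closing 0-jn rule on J1)

dp_I1/dt = 5*F_Sf1/2 + 5*F_Sf2/2 - 5*p_I1/6 - 5*p_I2/6 - 5*p_I3/16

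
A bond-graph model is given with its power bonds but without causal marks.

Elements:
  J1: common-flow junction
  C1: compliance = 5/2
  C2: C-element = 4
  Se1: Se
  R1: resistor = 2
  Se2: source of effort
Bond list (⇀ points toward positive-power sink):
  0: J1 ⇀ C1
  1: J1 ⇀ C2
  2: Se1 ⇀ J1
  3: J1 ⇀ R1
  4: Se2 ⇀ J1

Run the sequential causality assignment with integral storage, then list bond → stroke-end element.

b2 stroke→J1  (source Se1 imposes e)
b4 stroke→J1  (Se2 (Se) sets effort on bond)
b0 stroke→J1  (C1: C, integral causality)
b1 stroke→J1  (C2 outputs effort q/C2)
b3 stroke→R1  (closing 1-jn rule on J1)

b0 |J1
b1 |J1
b2 |J1
b3 |R1
b4 |J1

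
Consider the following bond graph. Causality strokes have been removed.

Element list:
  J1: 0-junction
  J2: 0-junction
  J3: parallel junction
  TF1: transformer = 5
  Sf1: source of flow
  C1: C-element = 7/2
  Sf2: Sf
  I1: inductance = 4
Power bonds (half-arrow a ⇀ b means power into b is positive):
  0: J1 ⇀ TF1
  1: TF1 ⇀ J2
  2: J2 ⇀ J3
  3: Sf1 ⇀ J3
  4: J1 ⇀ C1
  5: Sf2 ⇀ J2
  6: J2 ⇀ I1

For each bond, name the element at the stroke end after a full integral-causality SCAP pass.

bond 3 →Sf1  (Sf1 (Sf) sets flow on bond)
bond 5 →Sf2  (Sf2 (Sf) sets flow on bond)
bond 2 →J3  (only one effort-in slot at J3)
bond 4 →J1  (C1 integral (e out))
bond 0 →TF1  (J1 effort already set via bond 4)
bond 1 →J2  (through TF1, causality passes straight; one stroke at TF1)
bond 6 →I1  (common-e at J2 fixed by 1)

β0 →TF1
β1 →J2
β2 →J3
β3 →Sf1
β4 →J1
β5 →Sf2
β6 →I1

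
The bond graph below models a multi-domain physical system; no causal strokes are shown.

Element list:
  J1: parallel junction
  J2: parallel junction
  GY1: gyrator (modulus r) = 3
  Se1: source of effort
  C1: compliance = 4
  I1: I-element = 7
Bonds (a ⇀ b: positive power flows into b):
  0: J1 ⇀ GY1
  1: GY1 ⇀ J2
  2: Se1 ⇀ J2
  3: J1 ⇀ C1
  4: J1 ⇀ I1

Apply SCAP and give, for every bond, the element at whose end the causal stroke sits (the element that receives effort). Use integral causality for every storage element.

#0 stroke→GY1
#1 stroke→GY1
#2 stroke→J2
#3 stroke→J1
#4 stroke→I1

b2 stroke→J2  (Se1: effort source, stroke at far end)
b1 stroke→GY1  (0-jn J2 has e-setter on 2)
b0 stroke→GY1  (GY GY1: same side as bond 1)
b3 stroke→J1  (C1 integral (e out))
b4 stroke→I1  (J1 effort already set via bond 3)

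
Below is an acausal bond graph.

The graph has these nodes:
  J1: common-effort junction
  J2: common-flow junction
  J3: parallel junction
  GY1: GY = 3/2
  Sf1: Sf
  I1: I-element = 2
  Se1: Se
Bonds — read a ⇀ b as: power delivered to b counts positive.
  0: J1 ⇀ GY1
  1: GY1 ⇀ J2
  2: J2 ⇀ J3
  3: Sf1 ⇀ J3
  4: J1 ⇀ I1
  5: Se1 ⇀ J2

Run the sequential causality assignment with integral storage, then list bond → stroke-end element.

b0 stroke at J1
b1 stroke at J2
b2 stroke at J3
b3 stroke at Sf1
b4 stroke at I1
b5 stroke at J2

b3 →Sf1  (Sf1 fixes flow; stroke at Sf1)
b5 →J2  (Se1 fixes effort; stroke away)
b2 →J3  (only one effort-in slot at J3)
b1 →J2  (J2 flow already set via bond 2)
b0 →J1  (GY1: gyrator matches bond 1)
b4 →I1  (common-e at J1 fixed by 0)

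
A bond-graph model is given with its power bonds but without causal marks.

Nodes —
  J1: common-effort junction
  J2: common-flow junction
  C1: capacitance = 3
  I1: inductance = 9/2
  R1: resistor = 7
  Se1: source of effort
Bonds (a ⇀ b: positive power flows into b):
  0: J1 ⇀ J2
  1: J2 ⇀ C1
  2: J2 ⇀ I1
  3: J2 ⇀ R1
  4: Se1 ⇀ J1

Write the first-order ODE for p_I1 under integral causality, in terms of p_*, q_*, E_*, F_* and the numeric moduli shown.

bond 4 →J1  (Se1 fixes effort; stroke away)
bond 0 →J2  (common-e at J1 fixed by 4)
bond 1 →J2  (C1: C, integral causality)
bond 2 →I1  (I1: I, integral causality)
bond 3 →J2  (common-f at J2 fixed by 2)

dp_I1/dt = E_Se1 - 14*p_I1/9 - q_C1/3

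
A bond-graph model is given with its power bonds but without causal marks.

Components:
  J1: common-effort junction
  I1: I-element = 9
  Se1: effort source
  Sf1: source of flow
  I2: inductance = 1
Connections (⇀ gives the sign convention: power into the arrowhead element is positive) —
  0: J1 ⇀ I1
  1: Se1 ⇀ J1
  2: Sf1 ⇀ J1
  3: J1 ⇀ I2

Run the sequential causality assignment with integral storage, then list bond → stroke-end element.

#1 stroke→J1  (Se1: effort source, stroke at far end)
#2 stroke→Sf1  (Sf1: flow source, stroke at near end)
#0 stroke→I1  (J1: bond 1 brought effort, rest push out)
#3 stroke→I2  (J1: bond 1 brought effort, rest push out)

bond 0 stroke→I1
bond 1 stroke→J1
bond 2 stroke→Sf1
bond 3 stroke→I2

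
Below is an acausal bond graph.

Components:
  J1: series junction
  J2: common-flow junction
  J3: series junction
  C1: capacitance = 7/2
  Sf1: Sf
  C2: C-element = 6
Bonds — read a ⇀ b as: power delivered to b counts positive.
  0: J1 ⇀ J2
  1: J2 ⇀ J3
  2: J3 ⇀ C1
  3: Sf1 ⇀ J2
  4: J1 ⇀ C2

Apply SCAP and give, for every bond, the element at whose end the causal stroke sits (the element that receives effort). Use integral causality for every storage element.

bond 3 |Sf1  (Sf1 fixes flow; stroke at Sf1)
bond 0 |J2  (1-jn J2 has f-setter on 3)
bond 1 |J2  (J2 flow already set via bond 3)
bond 2 |J3  (J3: bond 1 brought flow, rest push out)
bond 4 |J1  (1-jn J1 has f-setter on 0)

bond 0 stroke at J2
bond 1 stroke at J2
bond 2 stroke at J3
bond 3 stroke at Sf1
bond 4 stroke at J1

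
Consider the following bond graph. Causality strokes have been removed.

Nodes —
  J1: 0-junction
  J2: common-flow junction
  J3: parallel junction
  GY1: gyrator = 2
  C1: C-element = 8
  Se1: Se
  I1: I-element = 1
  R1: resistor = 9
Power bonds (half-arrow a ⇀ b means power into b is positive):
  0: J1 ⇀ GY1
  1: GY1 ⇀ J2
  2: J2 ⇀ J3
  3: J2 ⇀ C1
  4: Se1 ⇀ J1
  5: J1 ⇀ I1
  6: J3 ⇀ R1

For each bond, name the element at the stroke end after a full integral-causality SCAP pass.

bond 4 |J1  (source Se1 imposes e)
bond 0 |GY1  (J1: bond 4 brought effort, rest push out)
bond 5 |I1  (J1: bond 4 brought effort, rest push out)
bond 1 |GY1  (through GY1, causality inverts; strokes same side of GY1)
bond 2 |J2  (J2: bond 1 brought flow, rest push out)
bond 3 |J2  (1-jn J2 has f-setter on 1)
bond 6 |J3  (J3: last free bond brings effort in)

b0 stroke at GY1
b1 stroke at GY1
b2 stroke at J2
b3 stroke at J2
b4 stroke at J1
b5 stroke at I1
b6 stroke at J3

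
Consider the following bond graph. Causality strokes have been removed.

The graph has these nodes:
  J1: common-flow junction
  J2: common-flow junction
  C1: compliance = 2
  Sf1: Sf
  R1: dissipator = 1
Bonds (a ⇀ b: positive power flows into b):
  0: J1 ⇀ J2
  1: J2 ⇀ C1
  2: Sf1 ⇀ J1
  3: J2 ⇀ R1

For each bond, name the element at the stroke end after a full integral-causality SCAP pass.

#0 stroke at J1
#1 stroke at J2
#2 stroke at Sf1
#3 stroke at J2

β2 stroke→Sf1  (source Sf1 imposes f)
β0 stroke→J1  (J1 flow already set via bond 2)
β1 stroke→J2  (J2 flow already set via bond 0)
β3 stroke→J2  (J2: bond 0 brought flow, rest push out)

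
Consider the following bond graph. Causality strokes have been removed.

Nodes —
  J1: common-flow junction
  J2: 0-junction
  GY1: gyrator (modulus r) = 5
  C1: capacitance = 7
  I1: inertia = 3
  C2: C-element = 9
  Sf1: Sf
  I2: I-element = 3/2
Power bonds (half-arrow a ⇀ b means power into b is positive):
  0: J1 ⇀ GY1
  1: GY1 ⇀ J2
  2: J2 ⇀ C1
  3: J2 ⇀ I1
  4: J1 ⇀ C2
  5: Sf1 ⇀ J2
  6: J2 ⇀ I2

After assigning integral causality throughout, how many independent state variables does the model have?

4  (C1, C2, I1, I2 all integral)

b5 →Sf1  (source Sf1 imposes f)
b2 →J2  (C1 outputs effort q/C1)
b1 →GY1  (J2 effort already set via bond 2)
b3 →I1  (J2: bond 2 brought effort, rest push out)
b6 →I2  (0-jn J2 has e-setter on 2)
b0 →GY1  (GY GY1: same side as bond 1)
b4 →J1  (J1 flow already set via bond 0)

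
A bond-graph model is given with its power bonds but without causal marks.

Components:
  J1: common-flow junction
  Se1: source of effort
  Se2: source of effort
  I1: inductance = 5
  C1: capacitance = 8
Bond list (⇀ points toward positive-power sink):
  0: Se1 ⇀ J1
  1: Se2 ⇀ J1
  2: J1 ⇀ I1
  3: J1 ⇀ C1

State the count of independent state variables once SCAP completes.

#0 stroke at J1  (Se1: effort source, stroke at far end)
#1 stroke at J1  (Se2 fixes effort; stroke away)
#2 stroke at I1  (I1 integral (f out))
#3 stroke at J1  (common-f at J1 fixed by 2)

2  (C1, I1 all integral)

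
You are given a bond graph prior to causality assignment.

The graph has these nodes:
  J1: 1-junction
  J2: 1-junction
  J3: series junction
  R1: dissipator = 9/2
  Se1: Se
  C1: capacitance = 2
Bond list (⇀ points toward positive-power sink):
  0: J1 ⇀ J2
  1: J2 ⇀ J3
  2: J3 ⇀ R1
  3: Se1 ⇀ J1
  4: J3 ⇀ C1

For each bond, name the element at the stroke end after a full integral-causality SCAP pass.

#3 →J1  (Se1: effort source, stroke at far end)
#0 →J2  (only one flow-in slot at J1)
#1 →J3  (J2: last free bond brings flow in)
#4 →J3  (C1 outputs effort q/C1)
#2 →R1  (J3 needs exactly one f-in)

bond 0 stroke at J2
bond 1 stroke at J3
bond 2 stroke at R1
bond 3 stroke at J1
bond 4 stroke at J3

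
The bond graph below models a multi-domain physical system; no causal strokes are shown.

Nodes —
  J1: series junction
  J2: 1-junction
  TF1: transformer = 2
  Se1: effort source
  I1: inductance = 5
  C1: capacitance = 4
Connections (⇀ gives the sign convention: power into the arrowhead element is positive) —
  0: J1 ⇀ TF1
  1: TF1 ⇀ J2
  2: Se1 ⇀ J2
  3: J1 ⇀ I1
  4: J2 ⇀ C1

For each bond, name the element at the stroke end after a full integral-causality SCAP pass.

β0 stroke at J1
β1 stroke at TF1
β2 stroke at J2
β3 stroke at I1
β4 stroke at J2

#2 stroke at J2  (Se1: effort source, stroke at far end)
#3 stroke at I1  (prefer integral on I1)
#0 stroke at J1  (J1 flow already set via bond 3)
#1 stroke at TF1  (TF TF1: opposite of bond 0)
#4 stroke at J2  (common-f at J2 fixed by 1)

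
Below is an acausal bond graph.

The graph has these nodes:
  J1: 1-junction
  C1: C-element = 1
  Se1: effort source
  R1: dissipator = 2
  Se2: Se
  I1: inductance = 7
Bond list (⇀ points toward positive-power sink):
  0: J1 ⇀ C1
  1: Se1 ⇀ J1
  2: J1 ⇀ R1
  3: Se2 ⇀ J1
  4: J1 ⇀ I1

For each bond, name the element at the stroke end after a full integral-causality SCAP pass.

bond 1 stroke at J1  (Se1 fixes effort; stroke away)
bond 3 stroke at J1  (Se2: effort source, stroke at far end)
bond 0 stroke at J1  (C1: C, integral causality)
bond 4 stroke at I1  (I1 outputs flow p/I1)
bond 2 stroke at J1  (common-f at J1 fixed by 4)

#0 stroke→J1
#1 stroke→J1
#2 stroke→J1
#3 stroke→J1
#4 stroke→I1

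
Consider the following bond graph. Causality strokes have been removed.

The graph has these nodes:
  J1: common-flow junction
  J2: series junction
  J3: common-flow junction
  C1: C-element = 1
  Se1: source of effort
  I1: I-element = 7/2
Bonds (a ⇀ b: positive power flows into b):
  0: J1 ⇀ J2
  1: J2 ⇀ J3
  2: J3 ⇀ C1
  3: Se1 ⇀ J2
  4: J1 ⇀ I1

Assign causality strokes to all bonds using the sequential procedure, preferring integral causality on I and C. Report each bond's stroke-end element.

#0 |J1
#1 |J2
#2 |J3
#3 |J2
#4 |I1

b3 stroke→J2  (source Se1 imposes e)
b2 stroke→J3  (C1 outputs effort q/C1)
b1 stroke→J2  (closing 1-jn rule on J3)
b0 stroke→J1  (only one flow-in slot at J2)
b4 stroke→I1  (J1: last free bond brings flow in)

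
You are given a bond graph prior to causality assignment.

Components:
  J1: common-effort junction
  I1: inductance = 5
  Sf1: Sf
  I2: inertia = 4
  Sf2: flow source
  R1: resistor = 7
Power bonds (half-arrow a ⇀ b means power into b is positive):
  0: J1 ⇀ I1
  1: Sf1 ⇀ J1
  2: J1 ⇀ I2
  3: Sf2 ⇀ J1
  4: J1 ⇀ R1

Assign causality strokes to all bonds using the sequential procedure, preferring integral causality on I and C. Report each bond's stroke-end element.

#0 →I1
#1 →Sf1
#2 →I2
#3 →Sf2
#4 →J1

bond 1 stroke→Sf1  (source Sf1 imposes f)
bond 3 stroke→Sf2  (Sf2 fixes flow; stroke at Sf2)
bond 0 stroke→I1  (I1 integral (f out))
bond 2 stroke→I2  (prefer integral on I2)
bond 4 stroke→J1  (only one effort-in slot at J1)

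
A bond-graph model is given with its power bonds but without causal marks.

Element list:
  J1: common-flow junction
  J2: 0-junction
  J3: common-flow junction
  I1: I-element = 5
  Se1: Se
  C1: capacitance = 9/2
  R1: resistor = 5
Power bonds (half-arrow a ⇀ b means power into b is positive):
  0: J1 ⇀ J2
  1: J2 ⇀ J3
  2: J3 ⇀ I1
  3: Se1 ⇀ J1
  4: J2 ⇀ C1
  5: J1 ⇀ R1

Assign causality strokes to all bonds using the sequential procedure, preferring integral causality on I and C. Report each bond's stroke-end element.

bond 0 stroke at J1
bond 1 stroke at J3
bond 2 stroke at I1
bond 3 stroke at J1
bond 4 stroke at J2
bond 5 stroke at R1

b3 |J1  (Se1 (Se) sets effort on bond)
b2 |I1  (I1 integral (f out))
b1 |J3  (common-f at J3 fixed by 2)
b4 |J2  (C1 integral (e out))
b0 |J1  (J2 effort already set via bond 4)
b5 |R1  (J1: last free bond brings flow in)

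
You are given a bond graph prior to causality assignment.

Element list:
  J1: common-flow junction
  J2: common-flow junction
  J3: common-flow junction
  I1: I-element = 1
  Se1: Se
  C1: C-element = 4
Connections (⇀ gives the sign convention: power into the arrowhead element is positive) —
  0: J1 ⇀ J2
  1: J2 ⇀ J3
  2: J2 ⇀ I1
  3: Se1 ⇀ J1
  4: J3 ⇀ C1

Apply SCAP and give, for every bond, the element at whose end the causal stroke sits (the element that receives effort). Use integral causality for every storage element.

β3 |J1  (Se1 (Se) sets effort on bond)
β0 |J2  (only one flow-in slot at J1)
β2 |I1  (I1 outputs flow p/I1)
β1 |J2  (common-f at J2 fixed by 2)
β4 |J3  (J3: bond 1 brought flow, rest push out)

bond 0 |J2
bond 1 |J2
bond 2 |I1
bond 3 |J1
bond 4 |J3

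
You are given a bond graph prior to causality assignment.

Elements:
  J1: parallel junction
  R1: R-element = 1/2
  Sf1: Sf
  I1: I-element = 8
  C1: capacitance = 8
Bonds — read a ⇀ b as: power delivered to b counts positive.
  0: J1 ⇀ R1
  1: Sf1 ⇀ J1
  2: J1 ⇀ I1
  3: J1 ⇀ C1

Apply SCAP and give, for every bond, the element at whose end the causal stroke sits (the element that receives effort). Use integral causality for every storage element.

#1 |Sf1  (Sf1 (Sf) sets flow on bond)
#2 |I1  (I1 integral (f out))
#3 |J1  (C1 integral (e out))
#0 |R1  (J1 effort already set via bond 3)

bond 0 stroke at R1
bond 1 stroke at Sf1
bond 2 stroke at I1
bond 3 stroke at J1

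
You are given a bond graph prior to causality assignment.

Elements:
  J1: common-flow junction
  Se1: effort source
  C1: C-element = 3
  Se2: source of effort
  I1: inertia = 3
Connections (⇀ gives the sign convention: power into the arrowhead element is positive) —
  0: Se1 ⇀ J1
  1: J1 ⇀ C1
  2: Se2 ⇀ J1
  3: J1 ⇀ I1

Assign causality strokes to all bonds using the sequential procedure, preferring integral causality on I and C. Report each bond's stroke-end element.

b0 stroke at J1  (source Se1 imposes e)
b2 stroke at J1  (source Se2 imposes e)
b1 stroke at J1  (C1 integral (e out))
b3 stroke at I1  (J1: last free bond brings flow in)

#0 stroke at J1
#1 stroke at J1
#2 stroke at J1
#3 stroke at I1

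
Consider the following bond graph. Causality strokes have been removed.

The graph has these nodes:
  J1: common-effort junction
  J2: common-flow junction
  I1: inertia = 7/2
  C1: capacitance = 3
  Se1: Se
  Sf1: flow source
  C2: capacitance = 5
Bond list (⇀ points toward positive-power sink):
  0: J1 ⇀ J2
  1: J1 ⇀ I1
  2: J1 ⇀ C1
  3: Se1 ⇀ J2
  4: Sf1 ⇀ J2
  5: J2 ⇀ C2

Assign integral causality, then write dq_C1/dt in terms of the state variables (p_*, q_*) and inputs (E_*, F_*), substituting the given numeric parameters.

dq_C1/dt = -F_Sf1 - 2*p_I1/7

bond 3 stroke at J2  (Se1: effort source, stroke at far end)
bond 4 stroke at Sf1  (source Sf1 imposes f)
bond 0 stroke at J2  (1-jn J2 has f-setter on 4)
bond 5 stroke at J2  (common-f at J2 fixed by 4)
bond 1 stroke at I1  (I1 integral (f out))
bond 2 stroke at J1  (only one effort-in slot at J1)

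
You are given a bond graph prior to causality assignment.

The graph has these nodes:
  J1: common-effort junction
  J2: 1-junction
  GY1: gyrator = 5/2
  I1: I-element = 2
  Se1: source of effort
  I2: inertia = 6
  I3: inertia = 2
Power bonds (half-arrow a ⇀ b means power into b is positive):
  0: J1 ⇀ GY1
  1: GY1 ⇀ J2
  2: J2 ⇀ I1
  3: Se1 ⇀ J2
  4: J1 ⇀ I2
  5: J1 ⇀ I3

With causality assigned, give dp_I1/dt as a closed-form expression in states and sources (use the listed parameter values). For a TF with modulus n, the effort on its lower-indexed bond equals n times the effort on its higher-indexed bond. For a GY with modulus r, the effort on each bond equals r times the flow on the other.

dp_I1/dt = E_Se1 - 5*p_I2/12 - 5*p_I3/4

#3 stroke at J2  (Se1 fixes effort; stroke away)
#2 stroke at I1  (I1: I, integral causality)
#1 stroke at J2  (J2 flow already set via bond 2)
#0 stroke at J1  (GY1 both-in/both-out from 1)
#4 stroke at I2  (common-e at J1 fixed by 0)
#5 stroke at I3  (0-jn J1 has e-setter on 0)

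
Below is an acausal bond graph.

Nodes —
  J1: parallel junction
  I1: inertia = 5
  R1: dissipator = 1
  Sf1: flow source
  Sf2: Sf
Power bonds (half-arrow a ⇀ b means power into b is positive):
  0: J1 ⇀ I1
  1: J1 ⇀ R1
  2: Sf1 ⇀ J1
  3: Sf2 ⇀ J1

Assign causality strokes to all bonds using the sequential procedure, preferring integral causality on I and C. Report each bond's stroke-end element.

#2 stroke→Sf1  (Sf1: flow source, stroke at near end)
#3 stroke→Sf2  (Sf2: flow source, stroke at near end)
#0 stroke→I1  (I1: I, integral causality)
#1 stroke→J1  (only one effort-in slot at J1)

#0 →I1
#1 →J1
#2 →Sf1
#3 →Sf2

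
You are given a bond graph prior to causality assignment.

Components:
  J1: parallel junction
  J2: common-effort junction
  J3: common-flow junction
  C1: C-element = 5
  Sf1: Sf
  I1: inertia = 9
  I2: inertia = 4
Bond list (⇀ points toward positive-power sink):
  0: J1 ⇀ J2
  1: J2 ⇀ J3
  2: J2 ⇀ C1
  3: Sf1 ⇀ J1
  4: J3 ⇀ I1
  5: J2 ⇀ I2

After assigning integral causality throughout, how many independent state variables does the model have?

3  (C1, I1, I2 all integral)

#3 →Sf1  (Sf1: flow source, stroke at near end)
#0 →J1  (J1: last free bond brings effort in)
#2 →J2  (C1 outputs effort q/C1)
#1 →J3  (J2: bond 2 brought effort, rest push out)
#5 →I2  (J2 effort already set via bond 2)
#4 →I1  (J3: last free bond brings flow in)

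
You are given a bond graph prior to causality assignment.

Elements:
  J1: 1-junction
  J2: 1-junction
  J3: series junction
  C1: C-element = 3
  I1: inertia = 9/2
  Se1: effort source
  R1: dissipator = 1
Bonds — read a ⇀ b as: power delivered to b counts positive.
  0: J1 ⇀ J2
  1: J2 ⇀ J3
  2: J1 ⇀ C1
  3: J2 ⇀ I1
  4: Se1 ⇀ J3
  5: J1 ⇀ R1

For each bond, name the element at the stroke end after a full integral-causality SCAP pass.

bond 0 |J2
bond 1 |J2
bond 2 |J1
bond 3 |I1
bond 4 |J3
bond 5 |J1

#4 stroke→J3  (Se1: effort source, stroke at far end)
#1 stroke→J2  (closing 1-jn rule on J3)
#2 stroke→J1  (C1 outputs effort q/C1)
#3 stroke→I1  (I1: I, integral causality)
#0 stroke→J2  (J2 flow already set via bond 3)
#5 stroke→J1  (1-jn J1 has f-setter on 0)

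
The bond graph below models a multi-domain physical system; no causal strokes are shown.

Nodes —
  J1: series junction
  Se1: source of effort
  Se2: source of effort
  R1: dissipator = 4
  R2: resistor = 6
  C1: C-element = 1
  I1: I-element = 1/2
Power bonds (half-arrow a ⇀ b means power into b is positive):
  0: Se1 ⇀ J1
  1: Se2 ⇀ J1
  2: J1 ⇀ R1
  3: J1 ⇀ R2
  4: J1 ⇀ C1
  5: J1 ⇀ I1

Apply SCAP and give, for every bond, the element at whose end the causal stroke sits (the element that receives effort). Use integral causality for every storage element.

b0 stroke at J1
b1 stroke at J1
b2 stroke at J1
b3 stroke at J1
b4 stroke at J1
b5 stroke at I1

β0 |J1  (source Se1 imposes e)
β1 |J1  (source Se2 imposes e)
β4 |J1  (C1 integral (e out))
β5 |I1  (I1 integral (f out))
β2 |J1  (J1: bond 5 brought flow, rest push out)
β3 |J1  (1-jn J1 has f-setter on 5)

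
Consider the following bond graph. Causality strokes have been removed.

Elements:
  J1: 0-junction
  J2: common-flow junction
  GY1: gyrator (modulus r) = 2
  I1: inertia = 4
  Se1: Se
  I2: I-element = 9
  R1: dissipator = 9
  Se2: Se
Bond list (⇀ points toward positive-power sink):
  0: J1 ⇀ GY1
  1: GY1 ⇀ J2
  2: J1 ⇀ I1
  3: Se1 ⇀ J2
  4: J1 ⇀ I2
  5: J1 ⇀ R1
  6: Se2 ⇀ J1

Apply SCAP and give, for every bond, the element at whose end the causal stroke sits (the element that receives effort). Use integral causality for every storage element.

bond 0 stroke→GY1
bond 1 stroke→GY1
bond 2 stroke→I1
bond 3 stroke→J2
bond 4 stroke→I2
bond 5 stroke→R1
bond 6 stroke→J1

#3 stroke at J2  (Se1: effort source, stroke at far end)
#6 stroke at J1  (Se2 (Se) sets effort on bond)
#0 stroke at GY1  (0-jn J1 has e-setter on 6)
#2 stroke at I1  (common-e at J1 fixed by 6)
#4 stroke at I2  (J1: bond 6 brought effort, rest push out)
#5 stroke at R1  (0-jn J1 has e-setter on 6)
#1 stroke at GY1  (closing 1-jn rule on J2)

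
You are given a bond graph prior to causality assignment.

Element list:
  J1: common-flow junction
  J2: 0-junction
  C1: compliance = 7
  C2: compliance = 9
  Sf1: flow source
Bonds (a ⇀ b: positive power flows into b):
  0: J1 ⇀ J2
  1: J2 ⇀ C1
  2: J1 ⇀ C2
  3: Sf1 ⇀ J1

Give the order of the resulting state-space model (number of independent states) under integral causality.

β3 stroke at Sf1  (Sf1 fixes flow; stroke at Sf1)
β0 stroke at J1  (J1 flow already set via bond 3)
β2 stroke at J1  (J1 flow already set via bond 3)
β1 stroke at J2  (only one effort-in slot at J2)

2  (C1, C2 all integral)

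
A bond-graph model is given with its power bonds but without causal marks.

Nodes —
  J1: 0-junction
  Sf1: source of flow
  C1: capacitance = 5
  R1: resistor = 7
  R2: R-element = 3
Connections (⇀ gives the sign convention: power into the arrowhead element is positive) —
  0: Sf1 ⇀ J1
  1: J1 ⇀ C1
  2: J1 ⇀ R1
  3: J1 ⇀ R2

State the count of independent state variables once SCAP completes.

1  (C1 all integral)

β0 stroke at Sf1  (Sf1 (Sf) sets flow on bond)
β1 stroke at J1  (C1: C, integral causality)
β2 stroke at R1  (J1 effort already set via bond 1)
β3 stroke at R2  (common-e at J1 fixed by 1)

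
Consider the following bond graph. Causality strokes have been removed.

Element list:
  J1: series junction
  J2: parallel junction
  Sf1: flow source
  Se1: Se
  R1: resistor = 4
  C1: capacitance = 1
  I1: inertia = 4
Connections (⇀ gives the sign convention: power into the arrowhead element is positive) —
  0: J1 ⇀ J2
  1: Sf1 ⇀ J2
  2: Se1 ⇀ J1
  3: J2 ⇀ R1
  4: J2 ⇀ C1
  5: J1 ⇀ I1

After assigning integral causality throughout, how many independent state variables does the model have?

2  (C1, I1 all integral)

bond 1 stroke→Sf1  (source Sf1 imposes f)
bond 2 stroke→J1  (Se1 (Se) sets effort on bond)
bond 4 stroke→J2  (C1 integral (e out))
bond 0 stroke→J1  (J2: bond 4 brought effort, rest push out)
bond 3 stroke→R1  (J2 effort already set via bond 4)
bond 5 stroke→I1  (closing 1-jn rule on J1)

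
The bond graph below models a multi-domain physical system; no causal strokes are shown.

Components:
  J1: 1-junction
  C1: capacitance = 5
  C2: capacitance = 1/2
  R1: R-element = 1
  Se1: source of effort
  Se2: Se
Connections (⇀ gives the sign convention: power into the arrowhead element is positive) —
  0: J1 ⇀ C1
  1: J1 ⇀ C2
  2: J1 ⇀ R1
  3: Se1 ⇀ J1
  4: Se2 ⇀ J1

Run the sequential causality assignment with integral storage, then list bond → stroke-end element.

bond 0 stroke at J1
bond 1 stroke at J1
bond 2 stroke at R1
bond 3 stroke at J1
bond 4 stroke at J1

b3 |J1  (source Se1 imposes e)
b4 |J1  (Se2: effort source, stroke at far end)
b0 |J1  (C1 integral (e out))
b1 |J1  (prefer integral on C2)
b2 |R1  (J1 needs exactly one f-in)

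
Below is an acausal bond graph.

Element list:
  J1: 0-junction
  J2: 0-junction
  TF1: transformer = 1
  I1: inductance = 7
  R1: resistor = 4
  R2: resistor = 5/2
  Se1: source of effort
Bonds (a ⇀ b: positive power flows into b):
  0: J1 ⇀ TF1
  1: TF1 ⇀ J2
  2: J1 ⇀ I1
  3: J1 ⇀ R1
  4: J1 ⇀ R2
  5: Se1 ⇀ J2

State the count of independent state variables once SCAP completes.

1  (I1 all integral)

b5 |J2  (source Se1 imposes e)
b1 |TF1  (J2: bond 5 brought effort, rest push out)
b0 |J1  (TF1: transformer flips bond 1)
b2 |I1  (J1: bond 0 brought effort, rest push out)
b3 |R1  (J1 effort already set via bond 0)
b4 |R2  (J1 effort already set via bond 0)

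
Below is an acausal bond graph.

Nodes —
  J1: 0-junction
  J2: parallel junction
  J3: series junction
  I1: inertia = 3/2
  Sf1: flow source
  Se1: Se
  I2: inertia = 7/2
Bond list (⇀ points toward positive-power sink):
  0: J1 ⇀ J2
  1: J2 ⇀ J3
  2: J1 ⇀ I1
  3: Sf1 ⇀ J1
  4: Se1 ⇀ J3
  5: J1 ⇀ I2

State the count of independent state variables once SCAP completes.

2  (I1, I2 all integral)

β3 stroke at Sf1  (source Sf1 imposes f)
β4 stroke at J3  (Se1 (Se) sets effort on bond)
β1 stroke at J2  (J3 needs exactly one f-in)
β0 stroke at J1  (common-e at J2 fixed by 1)
β2 stroke at I1  (0-jn J1 has e-setter on 0)
β5 stroke at I2  (J1: bond 0 brought effort, rest push out)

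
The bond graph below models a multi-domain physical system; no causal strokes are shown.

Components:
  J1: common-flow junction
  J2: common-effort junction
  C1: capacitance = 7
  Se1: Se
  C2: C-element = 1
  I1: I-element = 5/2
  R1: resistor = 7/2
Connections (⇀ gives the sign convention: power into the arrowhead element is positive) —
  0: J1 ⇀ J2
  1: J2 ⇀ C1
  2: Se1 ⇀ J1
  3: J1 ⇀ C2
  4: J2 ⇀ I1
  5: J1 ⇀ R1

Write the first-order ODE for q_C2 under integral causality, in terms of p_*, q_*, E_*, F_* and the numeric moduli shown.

dq_C2/dt = 2*E_Se1/7 - 2*q_C1/49 - 2*q_C2/7

#2 →J1  (Se1: effort source, stroke at far end)
#1 →J2  (prefer integral on C1)
#0 →J1  (0-jn J2 has e-setter on 1)
#4 →I1  (common-e at J2 fixed by 1)
#3 →J1  (C2 outputs effort q/C2)
#5 →R1  (closing 1-jn rule on J1)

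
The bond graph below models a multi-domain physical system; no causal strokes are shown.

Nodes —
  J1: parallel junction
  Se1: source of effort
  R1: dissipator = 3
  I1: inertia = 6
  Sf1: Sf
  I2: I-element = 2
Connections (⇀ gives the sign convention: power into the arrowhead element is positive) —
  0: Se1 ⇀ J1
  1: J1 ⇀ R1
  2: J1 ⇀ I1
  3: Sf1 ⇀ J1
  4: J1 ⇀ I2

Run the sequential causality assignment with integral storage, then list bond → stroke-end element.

b0 →J1  (Se1: effort source, stroke at far end)
b3 →Sf1  (Sf1 (Sf) sets flow on bond)
b1 →R1  (J1: bond 0 brought effort, rest push out)
b2 →I1  (0-jn J1 has e-setter on 0)
b4 →I2  (J1: bond 0 brought effort, rest push out)

#0 stroke→J1
#1 stroke→R1
#2 stroke→I1
#3 stroke→Sf1
#4 stroke→I2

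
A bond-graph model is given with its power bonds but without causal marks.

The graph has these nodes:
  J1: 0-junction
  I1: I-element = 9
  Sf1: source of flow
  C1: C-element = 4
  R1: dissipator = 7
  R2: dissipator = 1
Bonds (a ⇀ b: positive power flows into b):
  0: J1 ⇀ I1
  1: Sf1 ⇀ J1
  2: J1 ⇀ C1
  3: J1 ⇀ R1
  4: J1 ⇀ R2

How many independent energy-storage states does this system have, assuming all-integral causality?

bond 1 |Sf1  (Sf1 (Sf) sets flow on bond)
bond 0 |I1  (I1: I, integral causality)
bond 2 |J1  (C1 integral (e out))
bond 3 |R1  (0-jn J1 has e-setter on 2)
bond 4 |R2  (J1 effort already set via bond 2)

2  (C1, I1 all integral)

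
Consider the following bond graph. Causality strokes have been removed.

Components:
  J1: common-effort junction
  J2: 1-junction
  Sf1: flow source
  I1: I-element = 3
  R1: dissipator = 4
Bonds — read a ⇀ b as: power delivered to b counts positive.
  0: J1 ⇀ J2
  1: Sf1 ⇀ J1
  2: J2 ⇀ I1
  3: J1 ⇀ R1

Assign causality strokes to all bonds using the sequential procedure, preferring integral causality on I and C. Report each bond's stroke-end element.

bond 1 stroke at Sf1  (Sf1: flow source, stroke at near end)
bond 2 stroke at I1  (I1 outputs flow p/I1)
bond 0 stroke at J2  (common-f at J2 fixed by 2)
bond 3 stroke at J1  (only one effort-in slot at J1)

b0 →J2
b1 →Sf1
b2 →I1
b3 →J1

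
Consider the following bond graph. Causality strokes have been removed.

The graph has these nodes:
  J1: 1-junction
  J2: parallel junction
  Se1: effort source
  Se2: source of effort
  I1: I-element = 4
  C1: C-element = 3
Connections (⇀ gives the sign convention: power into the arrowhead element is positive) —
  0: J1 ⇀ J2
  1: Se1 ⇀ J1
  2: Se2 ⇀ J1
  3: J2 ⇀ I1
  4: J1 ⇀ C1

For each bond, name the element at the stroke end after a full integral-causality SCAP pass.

bond 1 |J1  (source Se1 imposes e)
bond 2 |J1  (source Se2 imposes e)
bond 3 |I1  (I1 integral (f out))
bond 0 |J2  (J2: last free bond brings effort in)
bond 4 |J1  (1-jn J1 has f-setter on 0)

#0 stroke at J2
#1 stroke at J1
#2 stroke at J1
#3 stroke at I1
#4 stroke at J1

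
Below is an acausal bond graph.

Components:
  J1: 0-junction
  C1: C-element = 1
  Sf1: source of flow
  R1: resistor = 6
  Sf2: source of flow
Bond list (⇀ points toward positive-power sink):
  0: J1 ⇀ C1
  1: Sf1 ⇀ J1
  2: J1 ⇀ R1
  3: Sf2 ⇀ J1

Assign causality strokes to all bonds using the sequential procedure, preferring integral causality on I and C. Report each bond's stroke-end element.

b1 stroke at Sf1  (Sf1: flow source, stroke at near end)
b3 stroke at Sf2  (Sf2 (Sf) sets flow on bond)
b0 stroke at J1  (C1: C, integral causality)
b2 stroke at R1  (common-e at J1 fixed by 0)

bond 0 |J1
bond 1 |Sf1
bond 2 |R1
bond 3 |Sf2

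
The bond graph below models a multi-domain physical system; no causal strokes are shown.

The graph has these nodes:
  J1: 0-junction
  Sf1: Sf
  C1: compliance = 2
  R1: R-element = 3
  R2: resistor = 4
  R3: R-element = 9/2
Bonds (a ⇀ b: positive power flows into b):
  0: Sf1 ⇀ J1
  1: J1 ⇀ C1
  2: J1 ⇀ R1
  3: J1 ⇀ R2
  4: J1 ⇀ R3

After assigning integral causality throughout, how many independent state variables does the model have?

b0 stroke at Sf1  (Sf1: flow source, stroke at near end)
b1 stroke at J1  (C1 outputs effort q/C1)
b2 stroke at R1  (J1: bond 1 brought effort, rest push out)
b3 stroke at R2  (0-jn J1 has e-setter on 1)
b4 stroke at R3  (common-e at J1 fixed by 1)

1  (C1 all integral)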